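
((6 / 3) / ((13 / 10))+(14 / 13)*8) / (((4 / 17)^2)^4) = 230199995553 / 212992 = 1080791.75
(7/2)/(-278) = -7/556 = -0.01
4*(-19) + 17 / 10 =-743 / 10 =-74.30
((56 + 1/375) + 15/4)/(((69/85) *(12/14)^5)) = 25608708251/160963200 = 159.10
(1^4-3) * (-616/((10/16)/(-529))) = -5213824/5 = -1042764.80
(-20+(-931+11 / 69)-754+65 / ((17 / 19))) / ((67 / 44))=-84240772 / 78591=-1071.89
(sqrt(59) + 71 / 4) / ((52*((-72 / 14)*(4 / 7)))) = -3479 / 29952- 49*sqrt(59) / 7488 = -0.17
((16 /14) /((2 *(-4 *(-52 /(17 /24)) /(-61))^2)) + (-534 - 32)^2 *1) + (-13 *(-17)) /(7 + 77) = 13970876851369 /43610112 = 320358.66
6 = 6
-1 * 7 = -7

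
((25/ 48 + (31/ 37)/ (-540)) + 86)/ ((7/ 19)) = 18768257/ 79920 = 234.84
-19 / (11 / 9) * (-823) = 140733 / 11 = 12793.91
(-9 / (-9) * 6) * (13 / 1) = 78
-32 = -32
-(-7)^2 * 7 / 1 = -343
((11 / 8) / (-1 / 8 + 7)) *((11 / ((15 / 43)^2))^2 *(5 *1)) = 413674921 / 50625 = 8171.36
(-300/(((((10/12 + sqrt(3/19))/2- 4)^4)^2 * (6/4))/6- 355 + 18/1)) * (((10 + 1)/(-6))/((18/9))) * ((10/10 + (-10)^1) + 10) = 5635248424809928103796793461964800 * sqrt(57)/2019370767103200158186366042683389313 + 97377999269872013783823017174630400/2019370767103200158186366042683389313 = 0.07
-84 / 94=-42 / 47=-0.89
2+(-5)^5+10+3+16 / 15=-46634 / 15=-3108.93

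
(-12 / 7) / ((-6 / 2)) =4 / 7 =0.57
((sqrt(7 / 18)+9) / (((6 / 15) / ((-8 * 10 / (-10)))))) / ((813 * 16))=5 * sqrt(14) / 19512+15 / 1084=0.01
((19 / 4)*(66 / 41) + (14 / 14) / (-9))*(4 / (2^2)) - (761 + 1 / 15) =-2780531 / 3690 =-753.53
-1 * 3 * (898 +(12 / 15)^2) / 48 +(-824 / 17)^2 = 132548863 / 57800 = 2293.23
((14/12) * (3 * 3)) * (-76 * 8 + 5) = -12663/2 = -6331.50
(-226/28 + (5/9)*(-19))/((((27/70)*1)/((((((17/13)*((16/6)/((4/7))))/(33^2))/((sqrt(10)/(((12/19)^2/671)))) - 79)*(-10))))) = -9270650/243 + 44686880*sqrt(10)/277770405627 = -38150.82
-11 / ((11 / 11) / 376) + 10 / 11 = -45486 / 11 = -4135.09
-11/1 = -11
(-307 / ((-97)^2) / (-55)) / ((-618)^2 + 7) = 307 / 197647382845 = 0.00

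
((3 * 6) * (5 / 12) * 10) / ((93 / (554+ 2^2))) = 450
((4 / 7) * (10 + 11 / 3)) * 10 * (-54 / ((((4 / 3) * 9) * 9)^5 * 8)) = -205 / 5714053632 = -0.00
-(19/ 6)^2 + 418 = 14687/ 36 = 407.97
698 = 698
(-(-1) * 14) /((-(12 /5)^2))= -175 /72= -2.43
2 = 2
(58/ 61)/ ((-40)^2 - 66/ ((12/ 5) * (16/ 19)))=1856/ 3059455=0.00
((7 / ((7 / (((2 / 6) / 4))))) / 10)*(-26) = -13 / 60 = -0.22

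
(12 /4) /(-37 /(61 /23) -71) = -183 /5182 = -0.04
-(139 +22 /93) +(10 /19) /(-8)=-984589 /7068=-139.30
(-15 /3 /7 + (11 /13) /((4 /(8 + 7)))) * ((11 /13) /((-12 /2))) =-9845 /28392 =-0.35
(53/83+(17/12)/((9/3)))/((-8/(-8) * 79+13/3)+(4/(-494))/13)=10657309/799533024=0.01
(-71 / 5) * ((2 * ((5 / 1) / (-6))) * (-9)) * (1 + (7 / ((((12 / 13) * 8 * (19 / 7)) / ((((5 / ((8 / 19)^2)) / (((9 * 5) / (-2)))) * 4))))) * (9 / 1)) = 804785 / 256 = 3143.69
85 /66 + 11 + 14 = 1735 /66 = 26.29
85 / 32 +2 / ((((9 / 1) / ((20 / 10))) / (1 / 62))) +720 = 6451939 / 8928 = 722.66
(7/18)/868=1/2232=0.00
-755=-755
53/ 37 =1.43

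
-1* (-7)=7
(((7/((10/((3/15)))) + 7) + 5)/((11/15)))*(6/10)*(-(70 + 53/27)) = -1179401/1650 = -714.79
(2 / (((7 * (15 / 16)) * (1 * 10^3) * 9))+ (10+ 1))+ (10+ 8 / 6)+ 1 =2756254 / 118125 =23.33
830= 830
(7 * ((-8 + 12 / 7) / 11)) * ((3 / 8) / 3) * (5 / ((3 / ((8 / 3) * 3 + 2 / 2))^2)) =-45 / 2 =-22.50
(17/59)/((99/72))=136/649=0.21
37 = 37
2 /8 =1 /4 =0.25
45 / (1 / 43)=1935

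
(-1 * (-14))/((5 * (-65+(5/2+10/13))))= -364/8025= -0.05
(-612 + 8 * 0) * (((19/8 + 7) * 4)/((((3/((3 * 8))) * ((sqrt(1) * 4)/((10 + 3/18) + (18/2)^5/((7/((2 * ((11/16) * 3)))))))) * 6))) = -266272775.89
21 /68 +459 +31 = 33341 /68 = 490.31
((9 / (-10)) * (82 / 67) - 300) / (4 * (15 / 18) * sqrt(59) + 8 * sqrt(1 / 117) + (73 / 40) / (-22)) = -692364816 / (-190749 + 471680 * sqrt(13) + 7664800 * sqrt(59)) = -11.47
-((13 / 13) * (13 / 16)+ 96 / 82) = -1301 / 656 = -1.98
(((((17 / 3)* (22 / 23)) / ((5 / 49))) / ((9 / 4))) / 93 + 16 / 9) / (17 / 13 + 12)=7626632 / 49956345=0.15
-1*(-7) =7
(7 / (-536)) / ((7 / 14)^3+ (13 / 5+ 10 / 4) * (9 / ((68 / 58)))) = -35 / 105257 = -0.00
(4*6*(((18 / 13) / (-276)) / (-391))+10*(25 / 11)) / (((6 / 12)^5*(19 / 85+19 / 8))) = 37411386880 / 133668249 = 279.88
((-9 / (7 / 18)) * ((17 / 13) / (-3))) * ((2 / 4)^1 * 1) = 459 / 91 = 5.04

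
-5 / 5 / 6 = -1 / 6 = -0.17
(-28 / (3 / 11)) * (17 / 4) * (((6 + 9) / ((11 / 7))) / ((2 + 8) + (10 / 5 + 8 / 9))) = -37485 / 116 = -323.15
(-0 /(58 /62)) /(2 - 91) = 0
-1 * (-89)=89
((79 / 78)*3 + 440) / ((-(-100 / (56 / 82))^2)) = -564431 / 27316250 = -0.02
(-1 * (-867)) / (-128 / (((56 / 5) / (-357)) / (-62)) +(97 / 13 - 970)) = -0.00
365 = 365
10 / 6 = 5 / 3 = 1.67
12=12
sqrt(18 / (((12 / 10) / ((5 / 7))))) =5 * sqrt(21) / 7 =3.27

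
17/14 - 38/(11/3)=-1409/154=-9.15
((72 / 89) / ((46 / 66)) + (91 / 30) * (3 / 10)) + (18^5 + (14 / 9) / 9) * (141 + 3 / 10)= 491886702968273 / 1842300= 266995984.89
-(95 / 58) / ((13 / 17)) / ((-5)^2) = -323 / 3770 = -0.09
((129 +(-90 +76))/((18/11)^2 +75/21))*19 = 1850695/5293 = 349.65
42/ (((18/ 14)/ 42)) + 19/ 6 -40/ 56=57727/ 42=1374.45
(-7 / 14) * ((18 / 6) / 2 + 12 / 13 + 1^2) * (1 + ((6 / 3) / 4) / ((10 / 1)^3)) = -178089 / 104000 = -1.71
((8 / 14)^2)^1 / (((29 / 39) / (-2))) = -1248 / 1421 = -0.88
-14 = -14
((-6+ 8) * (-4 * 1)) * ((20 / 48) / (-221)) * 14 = 0.21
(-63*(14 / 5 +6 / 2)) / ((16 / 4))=-1827 / 20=-91.35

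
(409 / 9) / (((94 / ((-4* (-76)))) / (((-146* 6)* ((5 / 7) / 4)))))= -22691320 / 987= -22990.19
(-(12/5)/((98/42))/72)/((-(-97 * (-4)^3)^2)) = 1/2697748480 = 0.00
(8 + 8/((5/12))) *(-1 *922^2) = -115611424/5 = -23122284.80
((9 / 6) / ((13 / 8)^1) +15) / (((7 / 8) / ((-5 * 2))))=-16560 / 91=-181.98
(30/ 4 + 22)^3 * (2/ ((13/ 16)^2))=13144256/ 169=77776.66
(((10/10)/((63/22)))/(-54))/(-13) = 11/22113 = 0.00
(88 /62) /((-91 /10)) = -440 /2821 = -0.16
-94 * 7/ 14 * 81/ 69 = -1269/ 23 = -55.17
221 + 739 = 960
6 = 6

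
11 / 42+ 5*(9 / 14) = 73 / 21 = 3.48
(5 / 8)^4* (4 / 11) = 625 / 11264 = 0.06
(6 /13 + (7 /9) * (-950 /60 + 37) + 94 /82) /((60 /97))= 10090231 /345384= 29.21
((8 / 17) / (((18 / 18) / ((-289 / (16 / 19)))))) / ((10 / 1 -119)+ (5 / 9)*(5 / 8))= 11628 / 7823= 1.49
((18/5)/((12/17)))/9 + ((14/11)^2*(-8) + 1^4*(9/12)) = -84521/7260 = -11.64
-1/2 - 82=-165/2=-82.50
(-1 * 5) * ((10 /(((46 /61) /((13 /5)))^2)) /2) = -628849 /2116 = -297.19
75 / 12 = 25 / 4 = 6.25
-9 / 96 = -3 / 32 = -0.09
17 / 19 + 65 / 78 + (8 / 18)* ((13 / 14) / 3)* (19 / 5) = 80827 / 35910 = 2.25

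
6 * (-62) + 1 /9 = -3347 /9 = -371.89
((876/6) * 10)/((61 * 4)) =365/61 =5.98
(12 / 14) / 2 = 3 / 7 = 0.43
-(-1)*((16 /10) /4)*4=8 /5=1.60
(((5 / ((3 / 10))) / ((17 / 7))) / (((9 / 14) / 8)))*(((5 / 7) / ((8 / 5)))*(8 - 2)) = 35000 / 153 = 228.76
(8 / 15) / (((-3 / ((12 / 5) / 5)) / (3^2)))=-96 / 125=-0.77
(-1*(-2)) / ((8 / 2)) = 1 / 2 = 0.50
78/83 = 0.94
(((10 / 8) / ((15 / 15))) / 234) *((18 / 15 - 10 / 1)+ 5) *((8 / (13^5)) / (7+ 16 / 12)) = -19 / 362010675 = -0.00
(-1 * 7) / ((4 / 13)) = -22.75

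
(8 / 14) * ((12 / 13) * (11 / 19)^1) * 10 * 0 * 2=0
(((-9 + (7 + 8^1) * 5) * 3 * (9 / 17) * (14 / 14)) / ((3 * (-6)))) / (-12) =33 / 68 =0.49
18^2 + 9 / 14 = 4545 / 14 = 324.64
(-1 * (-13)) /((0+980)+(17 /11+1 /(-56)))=8008 /604621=0.01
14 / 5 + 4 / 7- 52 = -1702 / 35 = -48.63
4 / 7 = 0.57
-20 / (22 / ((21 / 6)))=-35 / 11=-3.18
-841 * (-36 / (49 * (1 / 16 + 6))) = 484416 / 4753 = 101.92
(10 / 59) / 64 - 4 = -7547 / 1888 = -4.00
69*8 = 552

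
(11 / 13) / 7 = 11 / 91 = 0.12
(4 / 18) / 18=1 / 81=0.01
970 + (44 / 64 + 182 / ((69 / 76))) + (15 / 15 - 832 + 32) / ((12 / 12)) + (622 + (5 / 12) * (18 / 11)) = 12081253 / 12144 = 994.83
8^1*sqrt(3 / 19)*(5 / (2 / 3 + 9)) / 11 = 120*sqrt(57) / 6061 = 0.15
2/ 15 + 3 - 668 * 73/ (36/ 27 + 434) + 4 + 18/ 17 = -17288113/ 166515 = -103.82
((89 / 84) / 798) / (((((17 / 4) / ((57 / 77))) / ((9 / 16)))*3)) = 89 / 2052512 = 0.00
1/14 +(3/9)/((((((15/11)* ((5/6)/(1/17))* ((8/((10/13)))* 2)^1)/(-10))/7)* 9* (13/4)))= 75415/1085994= 0.07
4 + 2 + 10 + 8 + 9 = 33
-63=-63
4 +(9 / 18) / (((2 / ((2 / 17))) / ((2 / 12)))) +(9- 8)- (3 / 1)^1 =409 / 204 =2.00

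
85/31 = 2.74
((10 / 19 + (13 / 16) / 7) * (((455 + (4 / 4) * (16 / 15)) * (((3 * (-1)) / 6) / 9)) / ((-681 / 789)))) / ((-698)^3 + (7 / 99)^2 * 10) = -892792387443 / 16100306280667981120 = -0.00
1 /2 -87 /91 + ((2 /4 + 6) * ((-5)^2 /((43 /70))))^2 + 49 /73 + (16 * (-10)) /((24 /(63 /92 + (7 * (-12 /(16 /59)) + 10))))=71972.69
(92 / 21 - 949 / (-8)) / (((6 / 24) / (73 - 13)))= 206650 / 7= 29521.43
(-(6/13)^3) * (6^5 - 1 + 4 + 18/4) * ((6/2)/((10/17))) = -42871518/10985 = -3902.73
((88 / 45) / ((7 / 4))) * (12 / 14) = 704 / 735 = 0.96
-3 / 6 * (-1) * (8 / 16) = 0.25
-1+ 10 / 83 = -73 / 83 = -0.88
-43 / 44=-0.98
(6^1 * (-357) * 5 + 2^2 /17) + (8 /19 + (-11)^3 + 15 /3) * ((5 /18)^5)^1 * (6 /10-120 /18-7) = -2444629642727 /228873924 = -10681.12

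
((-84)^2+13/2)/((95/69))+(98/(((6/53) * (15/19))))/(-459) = 4024300841/784890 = 5127.22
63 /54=7 /6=1.17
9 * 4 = 36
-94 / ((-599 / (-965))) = -90710 / 599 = -151.44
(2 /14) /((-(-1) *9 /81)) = 9 /7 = 1.29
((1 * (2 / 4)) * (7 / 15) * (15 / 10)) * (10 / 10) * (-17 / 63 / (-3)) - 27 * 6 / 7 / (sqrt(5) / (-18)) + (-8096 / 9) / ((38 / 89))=-21615997 / 10260 + 2916 * sqrt(5) / 35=-1920.53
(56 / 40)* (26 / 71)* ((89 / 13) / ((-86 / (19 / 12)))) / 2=-11837 / 366360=-0.03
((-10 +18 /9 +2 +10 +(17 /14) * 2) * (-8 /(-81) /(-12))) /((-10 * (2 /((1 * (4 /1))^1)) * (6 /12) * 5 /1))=4 /945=0.00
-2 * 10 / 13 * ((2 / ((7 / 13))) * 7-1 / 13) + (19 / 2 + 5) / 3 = -35539 / 1014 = -35.05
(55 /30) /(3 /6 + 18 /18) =1.22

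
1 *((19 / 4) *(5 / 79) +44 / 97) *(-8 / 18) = -23119 / 68967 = -0.34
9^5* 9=531441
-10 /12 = -5 /6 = -0.83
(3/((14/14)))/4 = 3/4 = 0.75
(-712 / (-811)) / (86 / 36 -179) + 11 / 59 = 27603715 / 152111971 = 0.18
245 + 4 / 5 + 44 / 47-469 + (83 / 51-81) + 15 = -3435337 / 11985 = -286.64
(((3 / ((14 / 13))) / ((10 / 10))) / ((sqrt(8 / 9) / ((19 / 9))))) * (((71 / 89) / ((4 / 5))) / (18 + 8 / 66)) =222585 * sqrt(2) / 917056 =0.34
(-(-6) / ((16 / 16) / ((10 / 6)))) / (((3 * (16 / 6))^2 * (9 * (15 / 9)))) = 1 / 96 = 0.01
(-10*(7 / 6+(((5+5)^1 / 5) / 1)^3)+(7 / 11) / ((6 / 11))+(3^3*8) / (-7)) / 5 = -1699 / 70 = -24.27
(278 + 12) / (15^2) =1.29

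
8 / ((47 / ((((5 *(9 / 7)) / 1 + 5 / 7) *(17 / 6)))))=3400 / 987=3.44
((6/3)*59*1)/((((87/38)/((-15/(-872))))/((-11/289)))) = -61655/1827058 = -0.03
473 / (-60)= -473 / 60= -7.88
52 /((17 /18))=55.06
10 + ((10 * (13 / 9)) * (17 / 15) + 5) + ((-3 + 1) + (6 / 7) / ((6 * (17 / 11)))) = 94664 / 3213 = 29.46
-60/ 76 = -15/ 19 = -0.79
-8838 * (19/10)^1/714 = -23.52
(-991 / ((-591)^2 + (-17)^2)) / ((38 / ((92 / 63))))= -22793 / 209217645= -0.00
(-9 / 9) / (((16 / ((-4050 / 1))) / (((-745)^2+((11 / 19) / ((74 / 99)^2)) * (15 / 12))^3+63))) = 24957254043930653971655185606649707575 / 576661665851998208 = 43278850531979008651.65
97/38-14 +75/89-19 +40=35157/3382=10.40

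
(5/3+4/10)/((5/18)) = 186/25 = 7.44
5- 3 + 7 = 9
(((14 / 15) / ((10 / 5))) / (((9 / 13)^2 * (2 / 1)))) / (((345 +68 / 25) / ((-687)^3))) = -71033169935 / 156474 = -453961.49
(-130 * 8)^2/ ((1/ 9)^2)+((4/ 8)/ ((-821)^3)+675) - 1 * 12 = 96964877042329685/ 1106775322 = 87610263.00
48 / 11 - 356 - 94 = -4902 / 11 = -445.64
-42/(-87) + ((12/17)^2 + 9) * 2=163256/8381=19.48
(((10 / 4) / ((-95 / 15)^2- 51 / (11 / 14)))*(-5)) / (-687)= -165 / 224878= -0.00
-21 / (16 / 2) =-21 / 8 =-2.62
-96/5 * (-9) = 864/5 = 172.80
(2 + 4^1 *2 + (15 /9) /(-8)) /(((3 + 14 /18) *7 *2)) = 705 /3808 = 0.19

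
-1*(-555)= 555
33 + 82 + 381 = 496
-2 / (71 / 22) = -44 / 71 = -0.62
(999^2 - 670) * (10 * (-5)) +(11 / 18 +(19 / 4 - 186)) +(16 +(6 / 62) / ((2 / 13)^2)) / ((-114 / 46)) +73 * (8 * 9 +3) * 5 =-528396934423 / 10602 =-49839363.74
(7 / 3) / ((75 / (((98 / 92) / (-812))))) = -49 / 1200600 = -0.00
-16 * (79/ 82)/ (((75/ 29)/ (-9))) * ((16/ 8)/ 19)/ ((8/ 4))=54984/ 19475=2.82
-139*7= -973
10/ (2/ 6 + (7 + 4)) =15/ 17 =0.88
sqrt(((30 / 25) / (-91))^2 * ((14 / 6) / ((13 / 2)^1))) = 2 * sqrt(546) / 5915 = 0.01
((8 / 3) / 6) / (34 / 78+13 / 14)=728 / 2235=0.33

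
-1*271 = -271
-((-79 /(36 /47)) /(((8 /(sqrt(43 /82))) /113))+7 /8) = -7 /8+419569*sqrt(3526) /23616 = 1054.09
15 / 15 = 1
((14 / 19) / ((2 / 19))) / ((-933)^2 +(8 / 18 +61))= 63 / 7834954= 0.00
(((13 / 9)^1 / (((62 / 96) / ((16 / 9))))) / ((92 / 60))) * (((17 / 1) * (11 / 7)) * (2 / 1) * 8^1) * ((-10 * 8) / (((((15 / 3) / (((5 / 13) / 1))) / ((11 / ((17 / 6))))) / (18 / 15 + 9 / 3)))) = -79298560 / 713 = -111218.18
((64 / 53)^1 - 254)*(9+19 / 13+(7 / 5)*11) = -22522038 / 3445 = -6537.60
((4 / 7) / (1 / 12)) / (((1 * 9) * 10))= 8 / 105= 0.08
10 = 10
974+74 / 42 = 20491 / 21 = 975.76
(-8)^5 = -32768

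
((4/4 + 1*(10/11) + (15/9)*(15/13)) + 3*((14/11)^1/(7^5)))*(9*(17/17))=11842434/343343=34.49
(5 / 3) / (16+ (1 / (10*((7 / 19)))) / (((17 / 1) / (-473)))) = 5950 / 30159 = 0.20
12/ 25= 0.48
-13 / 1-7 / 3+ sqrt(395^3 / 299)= -46 / 3+ 395 * sqrt(118105) / 299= 438.67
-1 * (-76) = 76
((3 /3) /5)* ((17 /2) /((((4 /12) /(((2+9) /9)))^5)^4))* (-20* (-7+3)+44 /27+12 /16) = 101752763983554768831642049 /3765727153080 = 27020747878754.54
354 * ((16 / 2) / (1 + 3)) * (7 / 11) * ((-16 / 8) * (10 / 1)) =-99120 / 11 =-9010.91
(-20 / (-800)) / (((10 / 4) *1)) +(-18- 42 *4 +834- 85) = 56301 / 100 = 563.01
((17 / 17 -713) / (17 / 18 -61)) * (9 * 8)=922752 / 1081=853.61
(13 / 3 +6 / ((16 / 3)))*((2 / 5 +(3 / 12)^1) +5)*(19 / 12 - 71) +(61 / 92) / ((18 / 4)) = -283591157 / 132480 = -2140.63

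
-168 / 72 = -7 / 3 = -2.33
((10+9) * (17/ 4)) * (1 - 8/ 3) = -1615/ 12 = -134.58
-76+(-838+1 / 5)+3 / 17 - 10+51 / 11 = -859253 / 935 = -918.99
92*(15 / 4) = 345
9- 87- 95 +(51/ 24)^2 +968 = 799.52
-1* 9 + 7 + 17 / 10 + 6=57 / 10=5.70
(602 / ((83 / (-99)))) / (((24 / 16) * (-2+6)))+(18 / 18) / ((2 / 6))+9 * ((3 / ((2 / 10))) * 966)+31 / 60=648863333 / 4980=130293.84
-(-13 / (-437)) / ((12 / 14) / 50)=-2275 / 1311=-1.74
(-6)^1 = -6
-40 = -40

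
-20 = -20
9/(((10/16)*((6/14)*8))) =21/5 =4.20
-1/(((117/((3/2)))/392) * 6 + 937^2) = -98/86041079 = -0.00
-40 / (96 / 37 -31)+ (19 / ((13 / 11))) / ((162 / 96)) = 4034024 / 368901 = 10.94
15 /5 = 3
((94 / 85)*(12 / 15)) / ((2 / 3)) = 564 / 425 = 1.33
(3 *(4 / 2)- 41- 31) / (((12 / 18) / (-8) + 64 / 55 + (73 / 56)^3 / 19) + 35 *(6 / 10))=-36336706560 / 12220634653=-2.97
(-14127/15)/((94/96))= -226032/235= -961.84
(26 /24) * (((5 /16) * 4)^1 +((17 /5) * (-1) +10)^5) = 2035243561 /150000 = 13568.29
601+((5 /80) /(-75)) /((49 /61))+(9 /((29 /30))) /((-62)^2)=984859286191 /1638697200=601.00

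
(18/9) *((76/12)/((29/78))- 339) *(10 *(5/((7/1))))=-933700/203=-4599.51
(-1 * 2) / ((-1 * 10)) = 1 / 5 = 0.20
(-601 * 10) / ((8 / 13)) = -39065 / 4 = -9766.25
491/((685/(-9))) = -4419/685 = -6.45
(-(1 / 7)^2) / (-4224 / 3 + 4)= 1 / 68796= 0.00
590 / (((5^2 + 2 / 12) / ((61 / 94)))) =107970 / 7097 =15.21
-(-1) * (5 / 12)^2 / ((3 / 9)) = 25 / 48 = 0.52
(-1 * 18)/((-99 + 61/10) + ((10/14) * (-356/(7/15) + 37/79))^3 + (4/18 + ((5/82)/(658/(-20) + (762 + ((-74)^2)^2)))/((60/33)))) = 2310658791719093213295240/20730460970193176576941847900057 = 0.00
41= 41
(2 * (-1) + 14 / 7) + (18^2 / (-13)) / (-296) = 81 / 962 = 0.08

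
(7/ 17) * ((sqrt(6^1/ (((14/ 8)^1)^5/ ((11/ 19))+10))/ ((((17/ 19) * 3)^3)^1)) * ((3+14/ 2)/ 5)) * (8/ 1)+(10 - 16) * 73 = -438+24582656 * sqrt(351978)/ 108236450799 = -437.87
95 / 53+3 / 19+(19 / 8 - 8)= -29603 / 8056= -3.67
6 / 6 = 1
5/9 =0.56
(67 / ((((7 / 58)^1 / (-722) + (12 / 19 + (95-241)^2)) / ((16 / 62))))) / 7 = 22445536 / 193706190769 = 0.00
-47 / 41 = -1.15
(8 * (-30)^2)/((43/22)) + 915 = 197745/43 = 4598.72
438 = 438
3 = 3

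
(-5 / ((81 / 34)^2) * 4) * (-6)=46240 / 2187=21.14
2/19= 0.11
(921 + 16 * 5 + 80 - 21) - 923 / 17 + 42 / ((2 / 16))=22809 / 17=1341.71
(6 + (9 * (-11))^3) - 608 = -970901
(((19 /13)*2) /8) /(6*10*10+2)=0.00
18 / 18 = 1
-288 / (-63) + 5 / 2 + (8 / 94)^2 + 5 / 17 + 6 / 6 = 4401927 / 525742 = 8.37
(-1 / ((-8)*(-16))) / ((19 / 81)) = -0.03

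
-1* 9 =-9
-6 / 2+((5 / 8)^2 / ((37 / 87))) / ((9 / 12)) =-1051 / 592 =-1.78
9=9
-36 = -36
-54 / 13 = -4.15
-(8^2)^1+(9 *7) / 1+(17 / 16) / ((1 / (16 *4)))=67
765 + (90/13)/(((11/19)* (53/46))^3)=2030740815375/2576018731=788.33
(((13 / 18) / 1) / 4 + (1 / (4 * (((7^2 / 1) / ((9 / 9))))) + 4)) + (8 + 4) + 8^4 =14507791 / 3528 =4112.19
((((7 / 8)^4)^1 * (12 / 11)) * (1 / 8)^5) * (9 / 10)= 64827 / 3690987520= 0.00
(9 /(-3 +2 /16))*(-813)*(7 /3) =136584 /23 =5938.43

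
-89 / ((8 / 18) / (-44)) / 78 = 2937 / 26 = 112.96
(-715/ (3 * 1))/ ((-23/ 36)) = 8580/ 23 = 373.04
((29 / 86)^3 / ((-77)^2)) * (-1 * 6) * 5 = -365835 / 1885588012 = -0.00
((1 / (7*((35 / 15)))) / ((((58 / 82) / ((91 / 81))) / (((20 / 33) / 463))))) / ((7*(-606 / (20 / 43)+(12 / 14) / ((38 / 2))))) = -0.00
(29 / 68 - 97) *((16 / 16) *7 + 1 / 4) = -700.16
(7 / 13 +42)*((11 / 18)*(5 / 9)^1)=30415 / 2106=14.44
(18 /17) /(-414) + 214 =83673 /391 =214.00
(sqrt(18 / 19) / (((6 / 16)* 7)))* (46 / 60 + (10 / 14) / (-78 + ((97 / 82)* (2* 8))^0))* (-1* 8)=-391904* sqrt(38) / 1075305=-2.25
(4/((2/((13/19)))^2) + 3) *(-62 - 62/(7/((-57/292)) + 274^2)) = -41503078535/193012621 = -215.03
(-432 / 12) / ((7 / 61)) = -2196 / 7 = -313.71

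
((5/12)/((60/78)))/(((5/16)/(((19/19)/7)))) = 26/105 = 0.25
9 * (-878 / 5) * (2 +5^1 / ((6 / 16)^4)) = -18123676 / 45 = -402748.36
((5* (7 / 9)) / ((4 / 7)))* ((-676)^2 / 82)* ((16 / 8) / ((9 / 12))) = 111959120 / 1107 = 101137.42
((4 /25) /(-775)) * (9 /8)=-9 /38750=-0.00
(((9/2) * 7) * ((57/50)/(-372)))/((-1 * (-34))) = -1197/421600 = -0.00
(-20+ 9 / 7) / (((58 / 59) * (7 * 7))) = -7729 / 19894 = -0.39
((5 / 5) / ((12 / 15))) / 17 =5 / 68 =0.07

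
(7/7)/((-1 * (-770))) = 1/770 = 0.00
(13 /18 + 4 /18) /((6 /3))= 17 /36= 0.47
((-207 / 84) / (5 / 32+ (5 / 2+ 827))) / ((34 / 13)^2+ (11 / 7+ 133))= -46644 / 2220691105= -0.00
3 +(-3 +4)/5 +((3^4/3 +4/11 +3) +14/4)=4077/110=37.06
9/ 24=3/ 8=0.38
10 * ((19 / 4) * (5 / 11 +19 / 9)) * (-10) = -120650 / 99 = -1218.69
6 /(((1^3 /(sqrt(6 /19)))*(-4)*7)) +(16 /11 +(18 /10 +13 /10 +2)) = 721 /110 - 3*sqrt(114) /266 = 6.43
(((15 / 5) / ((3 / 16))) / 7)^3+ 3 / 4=17413 / 1372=12.69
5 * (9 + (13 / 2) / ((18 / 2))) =48.61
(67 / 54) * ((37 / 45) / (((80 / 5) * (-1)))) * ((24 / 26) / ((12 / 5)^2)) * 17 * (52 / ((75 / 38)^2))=-2.32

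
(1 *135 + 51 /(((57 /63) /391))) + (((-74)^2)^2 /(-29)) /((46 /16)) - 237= -4279938611 /12673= -337721.03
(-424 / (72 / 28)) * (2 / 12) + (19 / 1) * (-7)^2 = 24395 / 27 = 903.52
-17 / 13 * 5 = -6.54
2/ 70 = 1/ 35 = 0.03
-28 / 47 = -0.60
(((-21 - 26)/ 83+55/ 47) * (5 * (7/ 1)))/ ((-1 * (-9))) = 82460/ 35109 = 2.35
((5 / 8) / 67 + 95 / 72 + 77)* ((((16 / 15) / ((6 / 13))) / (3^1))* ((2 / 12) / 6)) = 2456077 / 1465290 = 1.68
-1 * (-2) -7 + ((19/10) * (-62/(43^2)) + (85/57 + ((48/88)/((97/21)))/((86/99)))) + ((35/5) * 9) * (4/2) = 6264905234/51115605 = 122.56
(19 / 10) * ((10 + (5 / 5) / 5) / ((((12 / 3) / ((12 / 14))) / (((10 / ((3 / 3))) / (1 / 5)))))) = 2907 / 14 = 207.64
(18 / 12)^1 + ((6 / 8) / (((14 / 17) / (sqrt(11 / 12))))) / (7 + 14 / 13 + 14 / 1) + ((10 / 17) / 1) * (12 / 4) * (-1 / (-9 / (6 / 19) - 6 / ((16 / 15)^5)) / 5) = 221 * sqrt(33) / 32144 + 294842813 / 195163774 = 1.55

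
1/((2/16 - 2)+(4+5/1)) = 0.14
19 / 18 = 1.06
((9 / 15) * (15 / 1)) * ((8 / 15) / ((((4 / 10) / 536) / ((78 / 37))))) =501696 / 37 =13559.35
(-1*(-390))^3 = 59319000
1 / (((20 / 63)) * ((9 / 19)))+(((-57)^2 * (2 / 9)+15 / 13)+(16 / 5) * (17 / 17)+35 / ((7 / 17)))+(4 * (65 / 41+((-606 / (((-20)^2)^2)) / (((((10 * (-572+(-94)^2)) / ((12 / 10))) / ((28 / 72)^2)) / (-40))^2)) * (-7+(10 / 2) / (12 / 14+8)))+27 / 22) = 207511654931581928387279 / 251354828614032000000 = 825.57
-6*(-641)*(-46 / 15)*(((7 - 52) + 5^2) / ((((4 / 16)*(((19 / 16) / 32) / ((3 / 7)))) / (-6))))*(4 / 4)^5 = -8695775232 / 133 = -65381768.66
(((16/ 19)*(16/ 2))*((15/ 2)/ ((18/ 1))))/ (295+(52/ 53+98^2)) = 8480/ 29907843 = 0.00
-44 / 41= -1.07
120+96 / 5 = 696 / 5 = 139.20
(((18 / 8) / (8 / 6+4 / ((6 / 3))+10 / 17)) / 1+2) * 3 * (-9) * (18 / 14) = -500337 / 5600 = -89.35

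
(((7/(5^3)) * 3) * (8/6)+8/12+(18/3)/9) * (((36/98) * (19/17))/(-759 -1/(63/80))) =-599184/712467875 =-0.00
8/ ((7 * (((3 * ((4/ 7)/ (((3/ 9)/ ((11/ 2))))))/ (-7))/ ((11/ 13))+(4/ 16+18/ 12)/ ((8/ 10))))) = -896/ 2029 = -0.44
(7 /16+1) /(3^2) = 23 /144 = 0.16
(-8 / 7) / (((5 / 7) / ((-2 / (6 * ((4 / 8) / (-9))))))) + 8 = -8 / 5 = -1.60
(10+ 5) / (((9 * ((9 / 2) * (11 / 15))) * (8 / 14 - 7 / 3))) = -350 / 1221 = -0.29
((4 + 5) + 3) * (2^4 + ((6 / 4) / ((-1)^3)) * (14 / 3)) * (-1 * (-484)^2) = -25299648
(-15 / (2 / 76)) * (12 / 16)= -855 / 2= -427.50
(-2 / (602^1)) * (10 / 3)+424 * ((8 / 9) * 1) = 1020962 / 2709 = 376.88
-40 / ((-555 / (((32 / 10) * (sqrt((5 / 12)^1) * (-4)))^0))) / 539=8 / 59829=0.00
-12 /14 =-6 /7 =-0.86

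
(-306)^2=93636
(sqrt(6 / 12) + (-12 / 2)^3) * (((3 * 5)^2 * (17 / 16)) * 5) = -516375 / 2 + 19125 * sqrt(2) / 32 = -257342.29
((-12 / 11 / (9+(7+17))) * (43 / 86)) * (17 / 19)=-0.01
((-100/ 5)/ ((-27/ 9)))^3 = 8000/ 27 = 296.30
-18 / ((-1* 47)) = 18 / 47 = 0.38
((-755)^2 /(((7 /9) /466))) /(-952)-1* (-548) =-1193516489 /3332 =-358198.23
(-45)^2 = 2025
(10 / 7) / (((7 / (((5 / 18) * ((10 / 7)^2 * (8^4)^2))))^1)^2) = 175921860444160000000 / 66706983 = 2637233053159.67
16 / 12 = 4 / 3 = 1.33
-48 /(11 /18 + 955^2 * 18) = -864 /295496111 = -0.00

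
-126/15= -42/5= -8.40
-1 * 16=-16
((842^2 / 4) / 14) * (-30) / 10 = -37980.21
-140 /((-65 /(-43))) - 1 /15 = -18073 /195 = -92.68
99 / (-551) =-99 / 551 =-0.18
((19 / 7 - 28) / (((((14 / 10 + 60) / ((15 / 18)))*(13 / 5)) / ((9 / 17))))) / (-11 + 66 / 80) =1327500 / 193296103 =0.01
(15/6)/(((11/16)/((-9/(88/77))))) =-315/11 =-28.64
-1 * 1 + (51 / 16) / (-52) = -1.06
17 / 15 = 1.13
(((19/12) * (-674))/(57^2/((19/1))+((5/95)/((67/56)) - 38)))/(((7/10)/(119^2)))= -2355644491/14517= -162268.00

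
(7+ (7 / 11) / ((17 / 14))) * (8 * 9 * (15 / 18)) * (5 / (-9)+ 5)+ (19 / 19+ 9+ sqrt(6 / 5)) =sqrt(30) / 5+ 377070 / 187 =2017.51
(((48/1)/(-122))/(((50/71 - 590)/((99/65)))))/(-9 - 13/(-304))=-3205224/28233357425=-0.00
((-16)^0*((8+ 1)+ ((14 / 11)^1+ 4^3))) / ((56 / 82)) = 33497 / 308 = 108.76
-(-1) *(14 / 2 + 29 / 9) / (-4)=-23 / 9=-2.56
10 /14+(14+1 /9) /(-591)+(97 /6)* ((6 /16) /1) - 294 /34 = -19182767 /10127376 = -1.89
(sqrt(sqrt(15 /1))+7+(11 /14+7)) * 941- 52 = 941 * 15^(1 /4)+194059 /14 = 15713.24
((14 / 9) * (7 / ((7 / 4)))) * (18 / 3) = 112 / 3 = 37.33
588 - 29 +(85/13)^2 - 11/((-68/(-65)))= 6794493/11492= 591.24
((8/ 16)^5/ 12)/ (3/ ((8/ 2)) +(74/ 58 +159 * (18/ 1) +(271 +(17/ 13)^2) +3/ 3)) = 4901/ 5905168800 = 0.00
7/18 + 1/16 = 0.45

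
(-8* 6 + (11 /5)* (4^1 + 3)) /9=-163 /45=-3.62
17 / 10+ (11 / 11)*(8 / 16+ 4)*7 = 166 / 5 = 33.20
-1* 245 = -245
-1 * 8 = -8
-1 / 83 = -0.01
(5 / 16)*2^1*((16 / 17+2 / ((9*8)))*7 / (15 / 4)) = 4151 / 3672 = 1.13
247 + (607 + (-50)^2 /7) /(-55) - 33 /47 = 4139557 /18095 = 228.77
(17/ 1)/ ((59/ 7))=119/ 59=2.02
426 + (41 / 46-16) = 18901 / 46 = 410.89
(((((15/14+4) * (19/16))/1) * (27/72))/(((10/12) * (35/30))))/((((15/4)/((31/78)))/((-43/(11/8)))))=-5394651/700700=-7.70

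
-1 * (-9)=9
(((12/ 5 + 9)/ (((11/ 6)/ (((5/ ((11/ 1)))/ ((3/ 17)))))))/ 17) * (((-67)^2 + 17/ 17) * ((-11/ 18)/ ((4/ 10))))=-6462.88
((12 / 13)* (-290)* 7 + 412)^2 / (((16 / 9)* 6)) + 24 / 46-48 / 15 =7787236241 / 38870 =200340.53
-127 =-127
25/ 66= 0.38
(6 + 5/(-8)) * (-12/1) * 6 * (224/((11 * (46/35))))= -1517040/253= -5996.21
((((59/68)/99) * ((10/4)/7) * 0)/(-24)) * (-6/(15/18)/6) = 0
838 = 838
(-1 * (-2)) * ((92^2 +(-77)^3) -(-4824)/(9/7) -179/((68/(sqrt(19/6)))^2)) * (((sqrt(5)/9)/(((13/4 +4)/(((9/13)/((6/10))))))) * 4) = -61635671245 * sqrt(5)/980577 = -140551.48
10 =10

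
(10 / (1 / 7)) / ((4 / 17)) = 595 / 2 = 297.50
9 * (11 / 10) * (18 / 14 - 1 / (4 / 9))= -9.55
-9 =-9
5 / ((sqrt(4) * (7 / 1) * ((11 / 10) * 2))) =25 / 154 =0.16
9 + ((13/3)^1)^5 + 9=375667/243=1545.95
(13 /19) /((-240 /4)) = -13 /1140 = -0.01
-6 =-6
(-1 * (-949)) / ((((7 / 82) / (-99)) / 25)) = -192599550 / 7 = -27514221.43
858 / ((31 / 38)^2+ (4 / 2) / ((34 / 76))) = 7020728 / 42027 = 167.05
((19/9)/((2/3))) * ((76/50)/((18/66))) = 3971/225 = 17.65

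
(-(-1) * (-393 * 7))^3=-20819570751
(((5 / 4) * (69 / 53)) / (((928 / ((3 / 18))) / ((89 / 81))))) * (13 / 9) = 133055 / 286841088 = 0.00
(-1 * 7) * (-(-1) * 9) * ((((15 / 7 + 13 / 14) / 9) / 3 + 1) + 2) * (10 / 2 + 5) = -5885 / 3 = -1961.67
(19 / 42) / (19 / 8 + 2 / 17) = 0.18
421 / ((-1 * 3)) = -421 / 3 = -140.33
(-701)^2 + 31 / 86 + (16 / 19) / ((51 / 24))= 13650157999 / 27778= 491401.76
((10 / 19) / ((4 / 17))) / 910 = 17 / 6916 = 0.00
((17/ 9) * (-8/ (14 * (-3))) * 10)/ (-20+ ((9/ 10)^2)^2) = -6800000/ 36559971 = -0.19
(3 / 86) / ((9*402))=0.00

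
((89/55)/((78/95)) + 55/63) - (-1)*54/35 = 395201/90090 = 4.39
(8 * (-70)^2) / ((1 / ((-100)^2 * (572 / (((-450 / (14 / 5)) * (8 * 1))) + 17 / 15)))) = 2428832000 / 9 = 269870222.22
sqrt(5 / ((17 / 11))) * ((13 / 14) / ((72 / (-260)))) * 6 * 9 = -2535 * sqrt(935) / 238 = -325.69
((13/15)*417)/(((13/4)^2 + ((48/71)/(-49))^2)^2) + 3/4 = 333828667444936283743/83682909922026048980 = 3.99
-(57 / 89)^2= -0.41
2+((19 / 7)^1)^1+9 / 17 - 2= 386 / 119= 3.24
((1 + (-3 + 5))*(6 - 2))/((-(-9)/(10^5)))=400000/3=133333.33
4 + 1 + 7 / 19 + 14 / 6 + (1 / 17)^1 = 7520 / 969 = 7.76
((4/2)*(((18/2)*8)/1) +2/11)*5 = 7930/11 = 720.91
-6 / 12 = -1 / 2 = -0.50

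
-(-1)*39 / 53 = 39 / 53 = 0.74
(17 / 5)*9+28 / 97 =14981 / 485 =30.89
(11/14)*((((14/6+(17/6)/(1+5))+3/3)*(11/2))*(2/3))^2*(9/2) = 24981539/36288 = 688.42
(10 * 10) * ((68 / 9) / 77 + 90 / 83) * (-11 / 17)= -6801400 / 88893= -76.51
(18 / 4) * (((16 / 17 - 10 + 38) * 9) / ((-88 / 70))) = -348705 / 374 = -932.37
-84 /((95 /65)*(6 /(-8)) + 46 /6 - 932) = 13104 /144367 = 0.09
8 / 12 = 0.67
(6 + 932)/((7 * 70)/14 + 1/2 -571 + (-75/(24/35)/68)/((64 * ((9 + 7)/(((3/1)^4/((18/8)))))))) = -1.75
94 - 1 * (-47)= 141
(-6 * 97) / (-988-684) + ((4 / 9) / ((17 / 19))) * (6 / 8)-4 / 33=8519 / 14212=0.60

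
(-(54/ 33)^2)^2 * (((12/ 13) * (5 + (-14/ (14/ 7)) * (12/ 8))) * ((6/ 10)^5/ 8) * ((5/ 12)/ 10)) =-1594323/ 108143750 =-0.01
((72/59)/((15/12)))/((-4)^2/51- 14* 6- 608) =-3672/2601605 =-0.00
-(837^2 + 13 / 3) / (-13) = 2101720 / 39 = 53890.26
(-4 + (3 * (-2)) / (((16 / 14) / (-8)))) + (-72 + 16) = -18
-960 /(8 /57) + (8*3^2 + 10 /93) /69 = -6838.95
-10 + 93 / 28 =-187 / 28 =-6.68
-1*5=-5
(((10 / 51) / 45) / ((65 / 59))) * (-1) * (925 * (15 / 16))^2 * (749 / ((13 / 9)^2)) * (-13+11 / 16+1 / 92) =23107957377159375 / 1759287296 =13134840.13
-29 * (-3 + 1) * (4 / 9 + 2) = 1276 / 9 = 141.78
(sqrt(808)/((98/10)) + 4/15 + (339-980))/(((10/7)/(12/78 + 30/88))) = -19039391/85800 + 283 * sqrt(202)/4004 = -220.90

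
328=328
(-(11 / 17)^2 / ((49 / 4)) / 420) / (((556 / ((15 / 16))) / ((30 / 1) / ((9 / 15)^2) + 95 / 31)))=-972235 / 82010542656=-0.00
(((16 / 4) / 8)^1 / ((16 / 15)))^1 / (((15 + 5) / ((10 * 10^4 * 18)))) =42187.50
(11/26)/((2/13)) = 11/4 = 2.75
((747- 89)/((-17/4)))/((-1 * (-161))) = -376/391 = -0.96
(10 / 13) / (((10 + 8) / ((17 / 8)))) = 85 / 936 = 0.09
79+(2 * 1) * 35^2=2529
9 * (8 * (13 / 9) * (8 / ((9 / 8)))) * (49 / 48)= 754.96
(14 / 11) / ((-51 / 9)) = -42 / 187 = -0.22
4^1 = 4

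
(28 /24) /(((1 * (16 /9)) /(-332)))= -1743 /8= -217.88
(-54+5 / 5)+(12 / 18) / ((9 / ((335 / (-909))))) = -1301449 / 24543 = -53.03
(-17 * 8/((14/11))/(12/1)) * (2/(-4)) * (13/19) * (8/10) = 4862/1995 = 2.44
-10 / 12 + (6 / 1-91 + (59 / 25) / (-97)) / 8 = -166763 / 14550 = -11.46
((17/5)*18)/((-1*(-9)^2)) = -34/45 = -0.76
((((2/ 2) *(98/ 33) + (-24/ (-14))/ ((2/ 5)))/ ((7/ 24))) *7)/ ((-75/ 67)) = -898336/ 5775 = -155.56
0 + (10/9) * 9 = 10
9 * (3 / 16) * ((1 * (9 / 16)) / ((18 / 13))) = 0.69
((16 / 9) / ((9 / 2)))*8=256 / 81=3.16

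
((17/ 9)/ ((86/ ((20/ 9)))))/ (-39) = -170/ 135837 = -0.00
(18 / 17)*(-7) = -126 / 17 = -7.41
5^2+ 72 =97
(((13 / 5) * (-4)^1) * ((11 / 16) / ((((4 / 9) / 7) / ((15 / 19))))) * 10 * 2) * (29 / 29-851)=57432375 / 38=1511378.29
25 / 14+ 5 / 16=235 / 112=2.10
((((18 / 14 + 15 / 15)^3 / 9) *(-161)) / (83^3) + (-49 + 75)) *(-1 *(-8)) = 52448124272 / 252158067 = 208.00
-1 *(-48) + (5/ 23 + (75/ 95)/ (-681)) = 4783002/ 99199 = 48.22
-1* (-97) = 97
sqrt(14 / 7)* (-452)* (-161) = 72772* sqrt(2) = 102915.15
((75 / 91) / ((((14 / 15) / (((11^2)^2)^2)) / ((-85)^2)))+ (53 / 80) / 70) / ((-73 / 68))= -11847883301471331991 / 9300200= -1273938549866.81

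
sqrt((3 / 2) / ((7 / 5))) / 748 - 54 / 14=-27 / 7 +sqrt(210) / 10472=-3.86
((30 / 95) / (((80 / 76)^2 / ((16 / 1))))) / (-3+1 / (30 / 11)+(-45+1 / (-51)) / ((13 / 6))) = -151164 / 776095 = -0.19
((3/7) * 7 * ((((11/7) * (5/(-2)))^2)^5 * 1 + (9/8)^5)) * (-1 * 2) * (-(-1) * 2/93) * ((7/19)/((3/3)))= -8105461867693478201/194709704892416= -41628.44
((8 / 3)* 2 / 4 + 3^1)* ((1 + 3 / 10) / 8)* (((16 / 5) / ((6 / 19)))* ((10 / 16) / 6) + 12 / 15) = 28223 / 21600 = 1.31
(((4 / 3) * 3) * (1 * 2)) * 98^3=7529536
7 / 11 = 0.64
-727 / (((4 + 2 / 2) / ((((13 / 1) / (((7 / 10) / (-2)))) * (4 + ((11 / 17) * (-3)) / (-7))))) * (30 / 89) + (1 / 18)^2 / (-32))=67912.33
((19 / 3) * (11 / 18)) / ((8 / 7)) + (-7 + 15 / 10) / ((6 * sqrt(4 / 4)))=2.47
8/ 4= 2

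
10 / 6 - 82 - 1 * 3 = -250 / 3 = -83.33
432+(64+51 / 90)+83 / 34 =127247 / 255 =499.01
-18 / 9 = -2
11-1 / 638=7017 / 638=11.00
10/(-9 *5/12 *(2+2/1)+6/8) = -40/57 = -0.70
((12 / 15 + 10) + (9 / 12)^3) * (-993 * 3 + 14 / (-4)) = -4284063 / 128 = -33469.24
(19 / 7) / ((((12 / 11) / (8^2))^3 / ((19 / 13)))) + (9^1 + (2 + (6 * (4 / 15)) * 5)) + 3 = 801035.89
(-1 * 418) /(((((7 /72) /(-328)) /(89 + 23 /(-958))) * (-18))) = -3339030816 /479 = -6970836.78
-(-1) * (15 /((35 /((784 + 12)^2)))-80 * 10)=1895248 /7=270749.71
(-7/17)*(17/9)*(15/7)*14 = -70/3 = -23.33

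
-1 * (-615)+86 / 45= 27761 / 45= 616.91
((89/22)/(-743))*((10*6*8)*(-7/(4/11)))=37380/743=50.31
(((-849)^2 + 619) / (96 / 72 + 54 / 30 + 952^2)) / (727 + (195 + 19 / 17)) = 61320700 / 71113389217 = 0.00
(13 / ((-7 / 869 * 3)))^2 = 127622209 / 441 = 289392.76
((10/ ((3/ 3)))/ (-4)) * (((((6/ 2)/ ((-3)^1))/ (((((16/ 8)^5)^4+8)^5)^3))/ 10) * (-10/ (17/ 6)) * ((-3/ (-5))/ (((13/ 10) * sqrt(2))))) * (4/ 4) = -5 * sqrt(2)/ 50026274788941842134364952268391144736611037406484686967941494529825344732685425144030560256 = -0.00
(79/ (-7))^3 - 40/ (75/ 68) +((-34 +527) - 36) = -5230912/ 5145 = -1016.70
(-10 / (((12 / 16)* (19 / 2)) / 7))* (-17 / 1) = 9520 / 57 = 167.02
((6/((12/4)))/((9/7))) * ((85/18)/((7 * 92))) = 0.01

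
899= 899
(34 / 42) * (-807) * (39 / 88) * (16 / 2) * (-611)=108970017 / 77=1415195.03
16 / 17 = 0.94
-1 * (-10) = 10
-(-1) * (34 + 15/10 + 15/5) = 77/2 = 38.50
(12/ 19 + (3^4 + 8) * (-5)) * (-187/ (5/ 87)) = 137359167/ 95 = 1445885.97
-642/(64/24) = -963/4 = -240.75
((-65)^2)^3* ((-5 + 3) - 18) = -1508377812500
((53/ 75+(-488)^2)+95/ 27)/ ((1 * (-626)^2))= 40187513/ 66129075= 0.61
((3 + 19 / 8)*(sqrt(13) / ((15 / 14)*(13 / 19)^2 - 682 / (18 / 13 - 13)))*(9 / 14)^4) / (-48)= -5126268951*sqrt(13) / 15872718138368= -0.00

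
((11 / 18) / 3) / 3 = 11 / 162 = 0.07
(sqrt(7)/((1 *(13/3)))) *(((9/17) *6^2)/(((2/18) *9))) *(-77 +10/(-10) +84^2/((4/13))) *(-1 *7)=-11961432 *sqrt(7)/17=-1861586.73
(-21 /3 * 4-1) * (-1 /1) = 29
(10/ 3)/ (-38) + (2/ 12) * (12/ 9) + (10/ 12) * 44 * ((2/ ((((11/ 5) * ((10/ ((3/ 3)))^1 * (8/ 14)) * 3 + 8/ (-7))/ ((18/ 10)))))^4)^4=1822247737828118376121143531945401283333371507/ 13548015789939201728496015507456000000000000000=0.13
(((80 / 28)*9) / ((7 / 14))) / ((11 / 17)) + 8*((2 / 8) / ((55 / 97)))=31958 / 385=83.01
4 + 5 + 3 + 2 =14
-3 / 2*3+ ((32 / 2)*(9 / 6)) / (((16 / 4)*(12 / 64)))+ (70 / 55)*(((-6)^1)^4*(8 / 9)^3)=234821 / 198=1185.96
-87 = -87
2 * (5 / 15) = 2 / 3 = 0.67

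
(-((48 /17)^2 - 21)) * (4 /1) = 15060 /289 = 52.11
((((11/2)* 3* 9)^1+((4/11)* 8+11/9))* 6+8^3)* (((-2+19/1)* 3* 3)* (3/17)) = 424053/11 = 38550.27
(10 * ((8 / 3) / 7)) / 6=40 / 63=0.63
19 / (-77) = -19 / 77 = -0.25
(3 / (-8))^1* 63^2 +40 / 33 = -392611 / 264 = -1487.16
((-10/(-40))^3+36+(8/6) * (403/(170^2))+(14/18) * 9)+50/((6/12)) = 198417067/1387200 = 143.03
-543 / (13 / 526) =-285618 / 13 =-21970.62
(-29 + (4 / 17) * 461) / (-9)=-8.83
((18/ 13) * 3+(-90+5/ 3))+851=29906/ 39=766.82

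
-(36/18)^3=-8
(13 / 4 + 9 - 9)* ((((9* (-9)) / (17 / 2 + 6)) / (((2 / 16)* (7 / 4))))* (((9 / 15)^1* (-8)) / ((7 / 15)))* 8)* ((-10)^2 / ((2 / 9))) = 4367001600 / 1421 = 3073189.02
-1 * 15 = -15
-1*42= -42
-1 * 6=-6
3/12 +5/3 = 23/12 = 1.92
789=789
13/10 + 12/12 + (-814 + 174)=-6377/10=-637.70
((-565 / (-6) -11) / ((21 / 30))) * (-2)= -4990 / 21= -237.62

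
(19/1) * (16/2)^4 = 77824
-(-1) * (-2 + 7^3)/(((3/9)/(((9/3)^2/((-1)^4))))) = 9207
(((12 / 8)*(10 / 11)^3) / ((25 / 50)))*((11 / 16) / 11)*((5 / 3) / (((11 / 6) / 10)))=18750 / 14641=1.28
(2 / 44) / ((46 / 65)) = 65 / 1012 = 0.06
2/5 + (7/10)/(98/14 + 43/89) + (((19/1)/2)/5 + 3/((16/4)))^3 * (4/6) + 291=404794747/1332000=303.90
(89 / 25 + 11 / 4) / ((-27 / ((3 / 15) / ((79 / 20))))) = -631 / 53325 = -0.01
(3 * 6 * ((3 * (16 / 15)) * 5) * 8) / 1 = 2304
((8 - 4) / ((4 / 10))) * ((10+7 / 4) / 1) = 117.50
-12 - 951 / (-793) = -8565 / 793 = -10.80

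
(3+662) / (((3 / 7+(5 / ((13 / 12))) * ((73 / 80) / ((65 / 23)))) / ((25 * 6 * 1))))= 51985.40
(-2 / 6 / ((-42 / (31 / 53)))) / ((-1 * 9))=-31 / 60102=-0.00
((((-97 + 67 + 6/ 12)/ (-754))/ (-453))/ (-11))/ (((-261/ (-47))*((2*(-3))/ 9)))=-2773/ 1307499336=-0.00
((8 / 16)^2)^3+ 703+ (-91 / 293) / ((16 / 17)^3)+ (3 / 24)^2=843280405 / 1200128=702.66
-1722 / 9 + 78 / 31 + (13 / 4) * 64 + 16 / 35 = 63928 / 3255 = 19.64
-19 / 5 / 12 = -19 / 60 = -0.32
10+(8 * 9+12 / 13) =1078 / 13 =82.92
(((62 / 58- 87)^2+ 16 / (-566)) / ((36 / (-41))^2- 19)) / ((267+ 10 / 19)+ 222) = -56130920363576 / 67833364265629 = -0.83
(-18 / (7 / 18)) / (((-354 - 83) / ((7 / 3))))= 108 / 437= 0.25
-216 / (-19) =11.37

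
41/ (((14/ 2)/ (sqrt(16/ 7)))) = 164* sqrt(7)/ 49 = 8.86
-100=-100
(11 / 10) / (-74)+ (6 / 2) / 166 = 197 / 61420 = 0.00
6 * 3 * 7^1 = 126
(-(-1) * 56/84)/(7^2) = 2/147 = 0.01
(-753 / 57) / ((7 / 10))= -18.87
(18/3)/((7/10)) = 60/7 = 8.57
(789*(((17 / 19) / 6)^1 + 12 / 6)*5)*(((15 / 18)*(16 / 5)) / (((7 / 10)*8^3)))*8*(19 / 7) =32875 / 24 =1369.79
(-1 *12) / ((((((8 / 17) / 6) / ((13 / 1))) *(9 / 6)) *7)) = -1326 / 7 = -189.43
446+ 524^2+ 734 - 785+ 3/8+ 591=2204499/8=275562.38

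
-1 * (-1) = 1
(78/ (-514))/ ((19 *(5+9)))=-39/ 68362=-0.00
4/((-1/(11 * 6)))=-264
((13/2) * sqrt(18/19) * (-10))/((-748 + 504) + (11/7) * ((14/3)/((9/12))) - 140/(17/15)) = 29835 * sqrt(38)/1039984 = 0.18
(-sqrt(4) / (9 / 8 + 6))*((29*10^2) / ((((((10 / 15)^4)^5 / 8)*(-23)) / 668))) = 140720807117025 / 223744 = 628936673.69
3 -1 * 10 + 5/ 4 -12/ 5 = -163/ 20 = -8.15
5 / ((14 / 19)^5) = 12380495 / 537824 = 23.02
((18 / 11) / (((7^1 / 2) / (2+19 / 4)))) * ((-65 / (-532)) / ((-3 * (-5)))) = 1053 / 40964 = 0.03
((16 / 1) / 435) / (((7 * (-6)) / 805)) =-184 / 261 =-0.70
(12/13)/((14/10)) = 60/91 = 0.66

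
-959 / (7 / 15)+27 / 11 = -22578 / 11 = -2052.55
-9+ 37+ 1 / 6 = 169 / 6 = 28.17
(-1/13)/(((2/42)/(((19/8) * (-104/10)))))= 399/10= 39.90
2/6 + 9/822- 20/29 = -8233/23838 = -0.35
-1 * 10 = -10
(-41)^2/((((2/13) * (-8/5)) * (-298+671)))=-109265/5968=-18.31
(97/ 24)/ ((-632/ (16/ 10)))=-97/ 9480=-0.01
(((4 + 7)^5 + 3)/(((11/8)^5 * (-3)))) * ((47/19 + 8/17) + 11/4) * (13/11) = -73506.49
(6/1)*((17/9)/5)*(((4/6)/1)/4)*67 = 25.31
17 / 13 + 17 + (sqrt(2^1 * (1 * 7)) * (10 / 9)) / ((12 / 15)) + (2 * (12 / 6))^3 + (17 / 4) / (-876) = 25 * sqrt(14) / 18 + 3749059 / 45552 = 87.50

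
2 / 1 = 2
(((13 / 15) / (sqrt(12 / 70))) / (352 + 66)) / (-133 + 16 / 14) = -7*sqrt(210) / 2671020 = -0.00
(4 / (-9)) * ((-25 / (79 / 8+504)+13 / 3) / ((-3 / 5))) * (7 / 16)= 1849505 / 1331964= 1.39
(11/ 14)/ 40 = 0.02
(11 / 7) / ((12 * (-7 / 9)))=-33 / 196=-0.17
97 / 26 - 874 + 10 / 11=-248637 / 286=-869.36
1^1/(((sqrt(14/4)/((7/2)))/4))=2 * sqrt(14)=7.48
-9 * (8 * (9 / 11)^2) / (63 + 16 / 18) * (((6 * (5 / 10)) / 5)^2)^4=-344373768 / 27177734375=-0.01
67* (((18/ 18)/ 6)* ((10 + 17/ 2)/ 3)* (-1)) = -2479/ 36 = -68.86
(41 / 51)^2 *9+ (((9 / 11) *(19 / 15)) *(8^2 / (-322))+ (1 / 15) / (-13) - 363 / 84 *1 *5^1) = -6388158787 / 399218820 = -16.00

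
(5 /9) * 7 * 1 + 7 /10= 413 /90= 4.59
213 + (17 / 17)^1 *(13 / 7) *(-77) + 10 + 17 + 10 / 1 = 107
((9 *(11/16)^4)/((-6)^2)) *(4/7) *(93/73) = 1361613/33488896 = 0.04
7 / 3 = 2.33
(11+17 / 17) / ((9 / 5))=6.67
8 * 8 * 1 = 64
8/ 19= 0.42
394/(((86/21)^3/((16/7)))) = 1042524/79507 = 13.11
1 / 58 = 0.02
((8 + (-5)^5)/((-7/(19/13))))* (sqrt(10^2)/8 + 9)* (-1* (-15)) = 100060.84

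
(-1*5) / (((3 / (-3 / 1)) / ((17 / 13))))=6.54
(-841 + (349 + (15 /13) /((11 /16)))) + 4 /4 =-489.32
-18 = -18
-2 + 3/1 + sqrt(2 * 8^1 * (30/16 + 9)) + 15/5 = 4 + sqrt(174) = 17.19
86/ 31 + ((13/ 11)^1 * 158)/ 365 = 3.29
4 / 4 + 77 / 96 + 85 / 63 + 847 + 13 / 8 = 1717181 / 2016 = 851.78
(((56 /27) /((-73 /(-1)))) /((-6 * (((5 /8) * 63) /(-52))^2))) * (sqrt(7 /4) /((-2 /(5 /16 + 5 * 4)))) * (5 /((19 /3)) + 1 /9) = 3093376 * sqrt(7) /81900963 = 0.10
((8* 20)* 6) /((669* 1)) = 1.43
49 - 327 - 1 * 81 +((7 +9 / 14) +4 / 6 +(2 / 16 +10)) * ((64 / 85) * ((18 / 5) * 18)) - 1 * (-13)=1646458 / 2975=553.43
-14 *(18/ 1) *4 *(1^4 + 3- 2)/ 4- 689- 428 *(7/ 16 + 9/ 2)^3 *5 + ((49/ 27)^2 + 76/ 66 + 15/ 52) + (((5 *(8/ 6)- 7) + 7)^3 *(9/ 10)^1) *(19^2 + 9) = -17092127874559/ 106748928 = -160115.22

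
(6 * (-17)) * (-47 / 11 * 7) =33558 / 11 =3050.73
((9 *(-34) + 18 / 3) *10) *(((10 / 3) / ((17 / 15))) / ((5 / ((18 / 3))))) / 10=-18000 / 17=-1058.82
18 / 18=1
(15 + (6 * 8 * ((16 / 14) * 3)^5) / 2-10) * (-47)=-8985789517 / 16807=-534645.65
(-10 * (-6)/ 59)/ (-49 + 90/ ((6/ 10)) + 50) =60/ 8909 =0.01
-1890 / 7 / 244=-135 / 122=-1.11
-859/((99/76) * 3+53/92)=-750766/3919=-191.57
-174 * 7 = -1218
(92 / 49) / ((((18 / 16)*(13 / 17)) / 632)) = 7907584 / 5733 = 1379.31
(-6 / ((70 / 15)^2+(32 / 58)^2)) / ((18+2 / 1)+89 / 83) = -628227 / 48721310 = -0.01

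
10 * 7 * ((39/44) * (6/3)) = 1365/11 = 124.09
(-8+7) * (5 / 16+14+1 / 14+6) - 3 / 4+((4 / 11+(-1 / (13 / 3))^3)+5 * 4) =-2118217 / 2706704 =-0.78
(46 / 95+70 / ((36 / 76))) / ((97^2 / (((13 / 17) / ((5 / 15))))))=1647932 / 45586605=0.04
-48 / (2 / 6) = -144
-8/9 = -0.89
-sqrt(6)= -2.45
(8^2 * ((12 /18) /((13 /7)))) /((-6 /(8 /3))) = -3584 /351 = -10.21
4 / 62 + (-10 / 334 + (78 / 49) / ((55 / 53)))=21884123 / 13952015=1.57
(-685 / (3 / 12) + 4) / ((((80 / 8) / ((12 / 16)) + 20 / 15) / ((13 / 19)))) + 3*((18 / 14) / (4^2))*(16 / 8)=-78327 / 616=-127.15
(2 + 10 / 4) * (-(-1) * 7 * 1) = 63 / 2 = 31.50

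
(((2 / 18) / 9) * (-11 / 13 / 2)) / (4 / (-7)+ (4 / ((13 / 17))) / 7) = -77 / 2592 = -0.03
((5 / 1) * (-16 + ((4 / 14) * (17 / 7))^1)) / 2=-1875 / 49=-38.27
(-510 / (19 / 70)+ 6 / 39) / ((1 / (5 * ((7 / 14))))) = -1160155 / 247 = -4696.98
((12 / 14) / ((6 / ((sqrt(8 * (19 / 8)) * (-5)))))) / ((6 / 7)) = -5 * sqrt(19) / 6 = -3.63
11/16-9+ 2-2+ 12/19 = -2335/304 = -7.68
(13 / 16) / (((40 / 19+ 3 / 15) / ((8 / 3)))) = 1235 / 1314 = 0.94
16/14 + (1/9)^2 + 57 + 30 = 49984/567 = 88.16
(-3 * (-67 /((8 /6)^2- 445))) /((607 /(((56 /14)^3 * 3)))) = -347328 /2421323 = -0.14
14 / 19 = 0.74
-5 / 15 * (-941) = 941 / 3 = 313.67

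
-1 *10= -10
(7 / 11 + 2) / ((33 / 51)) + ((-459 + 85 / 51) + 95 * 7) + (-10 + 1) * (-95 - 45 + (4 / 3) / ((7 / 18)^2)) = 24766514 / 17787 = 1392.39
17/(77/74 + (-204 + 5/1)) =-1258/14649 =-0.09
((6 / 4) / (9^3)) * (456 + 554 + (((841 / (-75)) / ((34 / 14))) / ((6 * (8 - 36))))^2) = 945724307281 / 455070960000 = 2.08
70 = 70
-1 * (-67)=67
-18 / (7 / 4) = -72 / 7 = -10.29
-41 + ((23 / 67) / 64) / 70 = -12306537 / 300160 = -41.00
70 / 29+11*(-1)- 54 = -1815 / 29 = -62.59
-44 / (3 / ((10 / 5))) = -88 / 3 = -29.33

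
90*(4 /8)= 45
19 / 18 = 1.06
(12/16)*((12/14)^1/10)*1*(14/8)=9/80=0.11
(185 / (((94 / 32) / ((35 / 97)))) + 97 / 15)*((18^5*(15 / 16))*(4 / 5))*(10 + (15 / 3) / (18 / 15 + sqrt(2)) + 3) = 15087996406656 / 159565 + 11787497192700*sqrt(2) / 31913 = 616915917.58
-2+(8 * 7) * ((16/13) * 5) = 342.62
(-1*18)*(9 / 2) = -81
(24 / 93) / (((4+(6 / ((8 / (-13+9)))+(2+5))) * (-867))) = -1 / 26877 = -0.00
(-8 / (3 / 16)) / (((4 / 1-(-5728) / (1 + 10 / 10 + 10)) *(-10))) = 16 / 1805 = 0.01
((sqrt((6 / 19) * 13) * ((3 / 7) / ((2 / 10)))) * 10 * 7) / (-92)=-75 * sqrt(1482) / 874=-3.30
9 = 9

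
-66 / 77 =-6 / 7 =-0.86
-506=-506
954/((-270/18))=-318/5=-63.60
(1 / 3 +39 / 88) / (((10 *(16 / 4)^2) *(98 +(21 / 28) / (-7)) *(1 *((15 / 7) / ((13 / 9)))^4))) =19681013807 / 1922817310920000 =0.00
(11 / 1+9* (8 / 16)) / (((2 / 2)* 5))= 31 / 10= 3.10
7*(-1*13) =-91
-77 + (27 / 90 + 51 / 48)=-6051 / 80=-75.64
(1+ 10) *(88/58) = 16.69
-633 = -633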